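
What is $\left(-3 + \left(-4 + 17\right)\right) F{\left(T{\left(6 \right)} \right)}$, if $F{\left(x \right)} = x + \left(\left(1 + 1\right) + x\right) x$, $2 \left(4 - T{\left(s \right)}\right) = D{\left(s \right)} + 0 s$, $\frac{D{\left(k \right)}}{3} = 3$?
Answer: $- \frac{25}{2} \approx -12.5$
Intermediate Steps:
$D{\left(k \right)} = 9$ ($D{\left(k \right)} = 3 \cdot 3 = 9$)
$T{\left(s \right)} = - \frac{1}{2}$ ($T{\left(s \right)} = 4 - \frac{9 + 0 s}{2} = 4 - \frac{9 + 0}{2} = 4 - \frac{9}{2} = - \frac{1}{2}$)
$F{\left(x \right)} = x + x \left(2 + x\right)$ ($F{\left(x \right)} = x + \left(2 + x\right) x = x + x \left(2 + x\right)$)
$\left(-3 + \left(-4 + 17\right)\right) F{\left(T{\left(6 \right)} \right)} = \left(-3 + \left(-4 + 17\right)\right) \left(- \frac{3 - \frac{1}{2}}{2}\right) = \left(-3 + 13\right) \left(\left(- \frac{1}{2}\right) \frac{5}{2}\right) = 10 \left(- \frac{5}{4}\right) = - \frac{25}{2}$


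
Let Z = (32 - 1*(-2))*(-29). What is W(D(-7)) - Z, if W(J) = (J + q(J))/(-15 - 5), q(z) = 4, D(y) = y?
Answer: 19723/20 ≈ 986.15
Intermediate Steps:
Z = -986 (Z = (32 + 2)*(-29) = 34*(-29) = -986)
W(J) = -⅕ - J/20 (W(J) = (J + 4)/(-15 - 5) = (4 + J)/(-20) = (4 + J)*(-1/20) = -⅕ - J/20)
W(D(-7)) - Z = (-⅕ - 1/20*(-7)) - 1*(-986) = (-⅕ + 7/20) + 986 = 3/20 + 986 = 19723/20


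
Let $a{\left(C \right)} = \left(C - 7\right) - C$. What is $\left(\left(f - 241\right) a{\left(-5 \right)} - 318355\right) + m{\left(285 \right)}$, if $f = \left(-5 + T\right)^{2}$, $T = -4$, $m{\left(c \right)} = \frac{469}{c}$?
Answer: $- \frac{90411506}{285} \approx -3.1723 \cdot 10^{5}$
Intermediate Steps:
$a{\left(C \right)} = -7$ ($a{\left(C \right)} = \left(-7 + C\right) - C = -7$)
$f = 81$ ($f = \left(-5 - 4\right)^{2} = \left(-9\right)^{2} = 81$)
$\left(\left(f - 241\right) a{\left(-5 \right)} - 318355\right) + m{\left(285 \right)} = \left(\left(81 - 241\right) \left(-7\right) - 318355\right) + \frac{469}{285} = \left(\left(-160\right) \left(-7\right) - 318355\right) + 469 \cdot \frac{1}{285} = \left(1120 - 318355\right) + \frac{469}{285} = -317235 + \frac{469}{285} = - \frac{90411506}{285}$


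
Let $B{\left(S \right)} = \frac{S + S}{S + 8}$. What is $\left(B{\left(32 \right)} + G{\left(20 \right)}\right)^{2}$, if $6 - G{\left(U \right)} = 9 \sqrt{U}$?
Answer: $\frac{41944}{25} - \frac{1368 \sqrt{5}}{5} \approx 1066.0$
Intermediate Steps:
$B{\left(S \right)} = \frac{2 S}{8 + S}$
$G{\left(U \right)} = 6 - 9 \sqrt{U}$
$\left(B{\left(32 \right)} + G{\left(20 \right)}\right)^{2} = \left(2 \cdot 32 \frac{1}{8 + 32} + \left(6 - 9 \sqrt{20}\right)\right)^{2} = \left(2 \cdot 32 \cdot \frac{1}{40} + \left(6 - 9 \cdot 2 \sqrt{5}\right)\right)^{2} = \left(2 \cdot 32 \cdot \frac{1}{40} + \left(6 - 18 \sqrt{5}\right)\right)^{2} = \left(\frac{8}{5} + \left(6 - 18 \sqrt{5}\right)\right)^{2} = \left(\frac{38}{5} - 18 \sqrt{5}\right)^{2}$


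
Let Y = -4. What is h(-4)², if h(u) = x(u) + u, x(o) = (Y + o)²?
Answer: 3600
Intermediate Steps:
x(o) = (-4 + o)²
h(u) = u + (-4 + u)² (h(u) = (-4 + u)² + u = u + (-4 + u)²)
h(-4)² = (-4 + (-4 - 4)²)² = (-4 + (-8)²)² = (-4 + 64)² = 60² = 3600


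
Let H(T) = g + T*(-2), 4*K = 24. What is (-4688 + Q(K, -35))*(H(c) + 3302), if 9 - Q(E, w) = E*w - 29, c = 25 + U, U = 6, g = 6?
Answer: -14412240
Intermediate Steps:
K = 6 (K = (1/4)*24 = 6)
c = 31 (c = 25 + 6 = 31)
Q(E, w) = 38 - E*w (Q(E, w) = 9 - (E*w - 29) = 9 - (-29 + E*w) = 9 + (29 - E*w) = 38 - E*w)
H(T) = 6 - 2*T (H(T) = 6 + T*(-2) = 6 - 2*T)
(-4688 + Q(K, -35))*(H(c) + 3302) = (-4688 + (38 - 1*6*(-35)))*((6 - 2*31) + 3302) = (-4688 + (38 + 210))*((6 - 62) + 3302) = (-4688 + 248)*(-56 + 3302) = -4440*3246 = -14412240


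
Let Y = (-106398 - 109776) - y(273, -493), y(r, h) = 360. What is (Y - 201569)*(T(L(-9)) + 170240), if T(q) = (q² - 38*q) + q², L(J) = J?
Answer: -71388578632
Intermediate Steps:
T(q) = -38*q + 2*q²
Y = -216534 (Y = (-106398 - 109776) - 1*360 = -216174 - 360 = -216534)
(Y - 201569)*(T(L(-9)) + 170240) = (-216534 - 201569)*(2*(-9)*(-19 - 9) + 170240) = -418103*(2*(-9)*(-28) + 170240) = -418103*(504 + 170240) = -418103*170744 = -71388578632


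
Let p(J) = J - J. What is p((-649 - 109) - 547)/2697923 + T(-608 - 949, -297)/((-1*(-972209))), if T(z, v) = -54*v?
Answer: 16038/972209 ≈ 0.016496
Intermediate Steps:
p(J) = 0
p((-649 - 109) - 547)/2697923 + T(-608 - 949, -297)/((-1*(-972209))) = 0/2697923 + (-54*(-297))/((-1*(-972209))) = 0*(1/2697923) + 16038/972209 = 0 + 16038*(1/972209) = 0 + 16038/972209 = 16038/972209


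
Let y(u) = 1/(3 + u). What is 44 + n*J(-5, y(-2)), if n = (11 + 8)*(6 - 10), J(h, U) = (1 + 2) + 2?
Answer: -336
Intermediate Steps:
J(h, U) = 5 (J(h, U) = 3 + 2 = 5)
n = -76 (n = 19*(-4) = -76)
44 + n*J(-5, y(-2)) = 44 - 76*5 = 44 - 380 = -336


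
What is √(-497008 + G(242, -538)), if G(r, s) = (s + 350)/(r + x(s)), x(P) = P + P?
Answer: I*√86424184914/417 ≈ 704.99*I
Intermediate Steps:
x(P) = 2*P
G(r, s) = (350 + s)/(r + 2*s) (G(r, s) = (s + 350)/(r + 2*s) = (350 + s)/(r + 2*s))
√(-497008 + G(242, -538)) = √(-497008 + (350 - 538)/(242 + 2*(-538))) = √(-497008 - 188/(242 - 1076)) = √(-497008 - 188/(-834)) = √(-497008 - 1/834*(-188)) = √(-497008 + 94/417) = √(-207252242/417) = I*√86424184914/417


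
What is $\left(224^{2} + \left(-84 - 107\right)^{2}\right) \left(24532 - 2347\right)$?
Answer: $1922485545$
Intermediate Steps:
$\left(224^{2} + \left(-84 - 107\right)^{2}\right) \left(24532 - 2347\right) = \left(50176 + \left(-191\right)^{2}\right) 22185 = \left(50176 + 36481\right) 22185 = 86657 \cdot 22185 = 1922485545$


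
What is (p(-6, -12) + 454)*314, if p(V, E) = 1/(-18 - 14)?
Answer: 2280739/16 ≈ 1.4255e+5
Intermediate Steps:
p(V, E) = -1/32 (p(V, E) = 1/(-32) = -1/32)
(p(-6, -12) + 454)*314 = (-1/32 + 454)*314 = (14527/32)*314 = 2280739/16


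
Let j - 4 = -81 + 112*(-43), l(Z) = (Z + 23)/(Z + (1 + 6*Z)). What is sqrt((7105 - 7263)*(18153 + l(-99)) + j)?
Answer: I*sqrt(85988541589)/173 ≈ 1695.0*I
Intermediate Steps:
l(Z) = (23 + Z)/(1 + 7*Z)
j = -4893 (j = 4 + (-81 + 112*(-43)) = 4 + (-81 - 4816) = 4 - 4897 = -4893)
sqrt((7105 - 7263)*(18153 + l(-99)) + j) = sqrt((7105 - 7263)*(18153 + (23 - 99)/(1 + 7*(-99))) - 4893) = sqrt(-158*(18153 - 76/(1 - 693)) - 4893) = sqrt(-158*(18153 - 76/(-692)) - 4893) = sqrt(-158*(18153 - 1/692*(-76)) - 4893) = sqrt(-158*(18153 + 19/173) - 4893) = sqrt(-158*3140488/173 - 4893) = sqrt(-496197104/173 - 4893) = sqrt(-497043593/173) = I*sqrt(85988541589)/173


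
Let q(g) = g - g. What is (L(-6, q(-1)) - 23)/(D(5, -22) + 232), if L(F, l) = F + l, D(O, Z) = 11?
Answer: -29/243 ≈ -0.11934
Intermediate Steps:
q(g) = 0
(L(-6, q(-1)) - 23)/(D(5, -22) + 232) = ((-6 + 0) - 23)/(11 + 232) = (-6 - 23)/243 = -29*1/243 = -29/243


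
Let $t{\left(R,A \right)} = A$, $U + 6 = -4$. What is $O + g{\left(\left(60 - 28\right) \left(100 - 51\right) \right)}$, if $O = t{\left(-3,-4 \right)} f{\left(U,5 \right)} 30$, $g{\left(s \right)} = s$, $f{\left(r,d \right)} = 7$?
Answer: $728$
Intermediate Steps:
$U = -10$ ($U = -6 - 4 = -10$)
$O = -840$ ($O = \left(-4\right) 7 \cdot 30 = \left(-28\right) 30 = -840$)
$O + g{\left(\left(60 - 28\right) \left(100 - 51\right) \right)} = -840 + \left(60 - 28\right) \left(100 - 51\right) = -840 + 32 \cdot 49 = -840 + 1568 = 728$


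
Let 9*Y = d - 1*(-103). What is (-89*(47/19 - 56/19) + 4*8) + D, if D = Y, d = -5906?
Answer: -97576/171 ≈ -570.62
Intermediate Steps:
Y = -5803/9 (Y = (-5906 - 1*(-103))/9 = (-5906 + 103)/9 = (⅑)*(-5803) = -5803/9 ≈ -644.78)
D = -5803/9 ≈ -644.78
(-89*(47/19 - 56/19) + 4*8) + D = (-89*(47/19 - 56/19) + 4*8) - 5803/9 = (-89*(47*(1/19) - 56*1/19) + 32) - 5803/9 = (-89*(47/19 - 56/19) + 32) - 5803/9 = (-89*(-9/19) + 32) - 5803/9 = (801/19 + 32) - 5803/9 = 1409/19 - 5803/9 = -97576/171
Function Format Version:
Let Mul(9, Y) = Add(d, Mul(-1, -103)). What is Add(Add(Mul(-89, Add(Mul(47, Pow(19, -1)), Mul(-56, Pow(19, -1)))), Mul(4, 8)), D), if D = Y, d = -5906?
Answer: Rational(-97576, 171) ≈ -570.62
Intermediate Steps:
Y = Rational(-5803, 9) (Y = Mul(Rational(1, 9), Add(-5906, Mul(-1, -103))) = Mul(Rational(1, 9), Add(-5906, 103)) = Mul(Rational(1, 9), -5803) = Rational(-5803, 9) ≈ -644.78)
D = Rational(-5803, 9) ≈ -644.78
Add(Add(Mul(-89, Add(Mul(47, Pow(19, -1)), Mul(-56, Pow(19, -1)))), Mul(4, 8)), D) = Add(Add(Mul(-89, Add(Mul(47, Pow(19, -1)), Mul(-56, Pow(19, -1)))), Mul(4, 8)), Rational(-5803, 9)) = Add(Add(Mul(-89, Add(Mul(47, Rational(1, 19)), Mul(-56, Rational(1, 19)))), 32), Rational(-5803, 9)) = Add(Add(Mul(-89, Add(Rational(47, 19), Rational(-56, 19))), 32), Rational(-5803, 9)) = Add(Add(Mul(-89, Rational(-9, 19)), 32), Rational(-5803, 9)) = Add(Add(Rational(801, 19), 32), Rational(-5803, 9)) = Add(Rational(1409, 19), Rational(-5803, 9)) = Rational(-97576, 171)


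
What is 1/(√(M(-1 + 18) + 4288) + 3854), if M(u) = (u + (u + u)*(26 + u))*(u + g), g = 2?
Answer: 3854/14820927 - 7*√661/14820927 ≈ 0.00024789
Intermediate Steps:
M(u) = (2 + u)*(u + 2*u*(26 + u)) (M(u) = (u + (u + u)*(26 + u))*(u + 2) = (u + (2*u)*(26 + u))*(2 + u) = (u + 2*u*(26 + u))*(2 + u) = (2 + u)*(u + 2*u*(26 + u)))
1/(√(M(-1 + 18) + 4288) + 3854) = 1/(√((-1 + 18)*(106 + 2*(-1 + 18)² + 57*(-1 + 18)) + 4288) + 3854) = 1/(√(17*(106 + 2*17² + 57*17) + 4288) + 3854) = 1/(√(17*(106 + 2*289 + 969) + 4288) + 3854) = 1/(√(17*(106 + 578 + 969) + 4288) + 3854) = 1/(√(17*1653 + 4288) + 3854) = 1/(√(28101 + 4288) + 3854) = 1/(√32389 + 3854) = 1/(7*√661 + 3854) = 1/(3854 + 7*√661)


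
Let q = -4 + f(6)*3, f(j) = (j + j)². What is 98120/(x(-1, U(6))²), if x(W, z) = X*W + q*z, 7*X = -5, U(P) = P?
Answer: 4807880/323316361 ≈ 0.014871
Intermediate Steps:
X = -5/7 (X = (⅐)*(-5) = -5/7 ≈ -0.71429)
f(j) = 4*j² (f(j) = (2*j)² = 4*j²)
q = 428 (q = -4 + (4*6²)*3 = -4 + (4*36)*3 = -4 + 144*3 = -4 + 432 = 428)
x(W, z) = 428*z - 5*W/7 (x(W, z) = -5*W/7 + 428*z = 428*z - 5*W/7)
98120/(x(-1, U(6))²) = 98120/((428*6 - 5/7*(-1))²) = 98120/((2568 + 5/7)²) = 98120/((17981/7)²) = 98120/(323316361/49) = 98120*(49/323316361) = 4807880/323316361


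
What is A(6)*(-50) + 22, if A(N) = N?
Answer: -278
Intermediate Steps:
A(6)*(-50) + 22 = 6*(-50) + 22 = -300 + 22 = -278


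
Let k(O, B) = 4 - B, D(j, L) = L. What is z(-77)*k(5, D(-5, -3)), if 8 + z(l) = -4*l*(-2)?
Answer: -4368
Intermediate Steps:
z(l) = -8 + 8*l (z(l) = -8 - 4*l*(-2) = -8 + 8*l)
z(-77)*k(5, D(-5, -3)) = (-8 + 8*(-77))*(4 - 1*(-3)) = (-8 - 616)*(4 + 3) = -624*7 = -4368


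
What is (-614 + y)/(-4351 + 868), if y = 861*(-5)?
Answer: 4919/3483 ≈ 1.4123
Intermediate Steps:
y = -4305
(-614 + y)/(-4351 + 868) = (-614 - 4305)/(-4351 + 868) = -4919/(-3483) = -4919*(-1/3483) = 4919/3483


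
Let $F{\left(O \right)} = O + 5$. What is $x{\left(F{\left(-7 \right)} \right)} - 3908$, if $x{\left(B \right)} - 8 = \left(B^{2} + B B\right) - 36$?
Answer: $-3928$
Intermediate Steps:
$F{\left(O \right)} = 5 + O$
$x{\left(B \right)} = -28 + 2 B^{2}$ ($x{\left(B \right)} = 8 - \left(36 - B^{2} - B B\right) = 8 + \left(\left(B^{2} + B^{2}\right) - 36\right) = 8 + \left(2 B^{2} - 36\right) = 8 + \left(-36 + 2 B^{2}\right) = -28 + 2 B^{2}$)
$x{\left(F{\left(-7 \right)} \right)} - 3908 = \left(-28 + 2 \left(5 - 7\right)^{2}\right) - 3908 = \left(-28 + 2 \left(-2\right)^{2}\right) - 3908 = \left(-28 + 2 \cdot 4\right) - 3908 = \left(-28 + 8\right) - 3908 = -20 - 3908 = -3928$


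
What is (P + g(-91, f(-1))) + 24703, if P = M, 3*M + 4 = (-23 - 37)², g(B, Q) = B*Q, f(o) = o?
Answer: 77978/3 ≈ 25993.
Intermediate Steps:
M = 3596/3 (M = -4/3 + (-23 - 37)²/3 = -4/3 + (⅓)*(-60)² = -4/3 + (⅓)*3600 = -4/3 + 1200 = 3596/3 ≈ 1198.7)
P = 3596/3 ≈ 1198.7
(P + g(-91, f(-1))) + 24703 = (3596/3 - 91*(-1)) + 24703 = (3596/3 + 91) + 24703 = 3869/3 + 24703 = 77978/3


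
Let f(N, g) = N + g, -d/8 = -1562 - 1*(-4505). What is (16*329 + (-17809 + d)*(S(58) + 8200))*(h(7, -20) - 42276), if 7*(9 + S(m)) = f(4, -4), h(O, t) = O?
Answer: 14317235593771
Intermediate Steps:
d = -23544 (d = -8*(-1562 - 1*(-4505)) = -8*(-1562 + 4505) = -8*2943 = -23544)
S(m) = -9 (S(m) = -9 + (4 - 4)/7 = -9 + (⅐)*0 = -9 + 0 = -9)
(16*329 + (-17809 + d)*(S(58) + 8200))*(h(7, -20) - 42276) = (16*329 + (-17809 - 23544)*(-9 + 8200))*(7 - 42276) = (5264 - 41353*8191)*(-42269) = (5264 - 338722423)*(-42269) = -338717159*(-42269) = 14317235593771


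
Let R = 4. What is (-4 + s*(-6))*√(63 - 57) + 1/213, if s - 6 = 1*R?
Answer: 1/213 - 64*√6 ≈ -156.76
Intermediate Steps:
s = 10 (s = 6 + 1*4 = 6 + 4 = 10)
(-4 + s*(-6))*√(63 - 57) + 1/213 = (-4 + 10*(-6))*√(63 - 57) + 1/213 = (-4 - 60)*√6 + 1/213 = -64*√6 + 1/213 = 1/213 - 64*√6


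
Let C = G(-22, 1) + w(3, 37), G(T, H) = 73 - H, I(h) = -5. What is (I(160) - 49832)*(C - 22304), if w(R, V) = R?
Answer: 1107826673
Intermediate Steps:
C = 75 (C = (73 - 1*1) + 3 = (73 - 1) + 3 = 72 + 3 = 75)
(I(160) - 49832)*(C - 22304) = (-5 - 49832)*(75 - 22304) = -49837*(-22229) = 1107826673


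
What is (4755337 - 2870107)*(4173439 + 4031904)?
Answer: 15468958783890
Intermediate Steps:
(4755337 - 2870107)*(4173439 + 4031904) = 1885230*8205343 = 15468958783890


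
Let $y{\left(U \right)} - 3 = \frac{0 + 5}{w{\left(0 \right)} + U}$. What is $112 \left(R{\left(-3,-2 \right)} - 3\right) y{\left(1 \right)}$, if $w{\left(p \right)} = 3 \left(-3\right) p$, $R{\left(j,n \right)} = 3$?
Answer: $0$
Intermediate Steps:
$w{\left(p \right)} = - 9 p$
$y{\left(U \right)} = 3 + \frac{5}{U}$ ($y{\left(U \right)} = 3 + \frac{0 + 5}{\left(-9\right) 0 + U} = 3 + \frac{5}{0 + U} = 3 + \frac{5}{U}$)
$112 \left(R{\left(-3,-2 \right)} - 3\right) y{\left(1 \right)} = 112 \left(3 - 3\right) \left(3 + \frac{5}{1}\right) = 112 \cdot 0 \left(3 + 5 \cdot 1\right) = 112 \cdot 0 \left(3 + 5\right) = 112 \cdot 0 \cdot 8 = 112 \cdot 0 = 0$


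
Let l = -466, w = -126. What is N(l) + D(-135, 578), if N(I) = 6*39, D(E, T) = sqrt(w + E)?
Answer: 234 + 3*I*sqrt(29) ≈ 234.0 + 16.155*I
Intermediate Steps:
D(E, T) = sqrt(-126 + E)
N(I) = 234
N(l) + D(-135, 578) = 234 + sqrt(-126 - 135) = 234 + sqrt(-261) = 234 + 3*I*sqrt(29)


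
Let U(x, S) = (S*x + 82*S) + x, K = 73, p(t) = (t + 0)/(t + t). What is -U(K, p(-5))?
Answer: -301/2 ≈ -150.50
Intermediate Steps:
p(t) = 1/2 (p(t) = t/((2*t)) = t*(1/(2*t)) = 1/2)
U(x, S) = x + 82*S + S*x (U(x, S) = (82*S + S*x) + x = x + 82*S + S*x)
-U(K, p(-5)) = -(73 + 82*(1/2) + (1/2)*73) = -(73 + 41 + 73/2) = -1*301/2 = -301/2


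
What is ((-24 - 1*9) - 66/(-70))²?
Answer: 1258884/1225 ≈ 1027.7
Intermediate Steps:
((-24 - 1*9) - 66/(-70))² = ((-24 - 9) - 66*(-1/70))² = (-33 + 33/35)² = (-1122/35)² = 1258884/1225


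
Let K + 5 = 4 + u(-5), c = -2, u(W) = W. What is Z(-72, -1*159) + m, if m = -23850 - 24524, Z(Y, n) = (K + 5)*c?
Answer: -48372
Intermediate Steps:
K = -6 (K = -5 + (4 - 5) = -5 - 1 = -6)
Z(Y, n) = 2 (Z(Y, n) = (-6 + 5)*(-2) = -1*(-2) = 2)
m = -48374
Z(-72, -1*159) + m = 2 - 48374 = -48372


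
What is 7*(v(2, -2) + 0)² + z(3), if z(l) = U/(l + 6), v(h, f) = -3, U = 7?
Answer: 574/9 ≈ 63.778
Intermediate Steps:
z(l) = 7/(6 + l) (z(l) = 7/(l + 6) = 7/(6 + l))
7*(v(2, -2) + 0)² + z(3) = 7*(-3 + 0)² + 7/(6 + 3) = 7*(-3)² + 7/9 = 7*9 + 7*(⅑) = 63 + 7/9 = 574/9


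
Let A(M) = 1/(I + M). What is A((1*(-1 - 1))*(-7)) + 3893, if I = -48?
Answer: 132361/34 ≈ 3893.0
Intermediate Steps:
A(M) = 1/(-48 + M)
A((1*(-1 - 1))*(-7)) + 3893 = 1/(-48 + (1*(-1 - 1))*(-7)) + 3893 = 1/(-48 + (1*(-2))*(-7)) + 3893 = 1/(-48 - 2*(-7)) + 3893 = 1/(-48 + 14) + 3893 = 1/(-34) + 3893 = -1/34 + 3893 = 132361/34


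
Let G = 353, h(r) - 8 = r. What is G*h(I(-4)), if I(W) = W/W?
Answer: 3177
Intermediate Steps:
I(W) = 1
h(r) = 8 + r
G*h(I(-4)) = 353*(8 + 1) = 353*9 = 3177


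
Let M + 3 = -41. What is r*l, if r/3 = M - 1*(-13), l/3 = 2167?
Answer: -604593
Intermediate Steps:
M = -44 (M = -3 - 41 = -44)
l = 6501 (l = 3*2167 = 6501)
r = -93 (r = 3*(-44 - 1*(-13)) = 3*(-44 + 13) = 3*(-31) = -93)
r*l = -93*6501 = -604593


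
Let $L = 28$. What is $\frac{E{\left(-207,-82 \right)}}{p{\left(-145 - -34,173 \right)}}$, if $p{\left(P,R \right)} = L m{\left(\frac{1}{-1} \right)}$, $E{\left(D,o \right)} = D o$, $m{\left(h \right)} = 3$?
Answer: $\frac{2829}{14} \approx 202.07$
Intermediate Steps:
$p{\left(P,R \right)} = 84$ ($p{\left(P,R \right)} = 28 \cdot 3 = 84$)
$\frac{E{\left(-207,-82 \right)}}{p{\left(-145 - -34,173 \right)}} = \frac{\left(-207\right) \left(-82\right)}{84} = 16974 \cdot \frac{1}{84} = \frac{2829}{14}$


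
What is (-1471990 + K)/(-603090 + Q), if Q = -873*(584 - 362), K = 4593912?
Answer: -1560961/398448 ≈ -3.9176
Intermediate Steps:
Q = -193806 (Q = -873*222 = -193806)
(-1471990 + K)/(-603090 + Q) = (-1471990 + 4593912)/(-603090 - 193806) = 3121922/(-796896) = 3121922*(-1/796896) = -1560961/398448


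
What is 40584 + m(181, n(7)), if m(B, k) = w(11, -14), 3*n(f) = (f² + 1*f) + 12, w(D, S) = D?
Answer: 40595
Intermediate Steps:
n(f) = 4 + f/3 + f²/3 (n(f) = ((f² + 1*f) + 12)/3 = ((f² + f) + 12)/3 = ((f + f²) + 12)/3 = (12 + f + f²)/3 = 4 + f/3 + f²/3)
m(B, k) = 11
40584 + m(181, n(7)) = 40584 + 11 = 40595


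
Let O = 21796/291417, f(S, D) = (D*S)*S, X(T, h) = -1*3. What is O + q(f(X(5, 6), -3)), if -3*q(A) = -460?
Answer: 14901912/97139 ≈ 153.41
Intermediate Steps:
X(T, h) = -3
f(S, D) = D*S**2
q(A) = 460/3 (q(A) = -1/3*(-460) = 460/3)
O = 21796/291417 (O = 21796*(1/291417) = 21796/291417 ≈ 0.074793)
O + q(f(X(5, 6), -3)) = 21796/291417 + 460/3 = 14901912/97139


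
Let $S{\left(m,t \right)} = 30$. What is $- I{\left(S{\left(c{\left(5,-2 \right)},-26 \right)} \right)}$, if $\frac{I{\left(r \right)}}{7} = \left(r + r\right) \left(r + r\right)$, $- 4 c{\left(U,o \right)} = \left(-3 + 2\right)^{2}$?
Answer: $-25200$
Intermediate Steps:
$c{\left(U,o \right)} = - \frac{1}{4}$ ($c{\left(U,o \right)} = - \frac{\left(-3 + 2\right)^{2}}{4} = - \frac{\left(-1\right)^{2}}{4} = \left(- \frac{1}{4}\right) 1 = - \frac{1}{4}$)
$I{\left(r \right)} = 28 r^{2}$ ($I{\left(r \right)} = 7 \left(r + r\right) \left(r + r\right) = 7 \cdot 2 r 2 r = 7 \cdot 4 r^{2} = 28 r^{2}$)
$- I{\left(S{\left(c{\left(5,-2 \right)},-26 \right)} \right)} = - 28 \cdot 30^{2} = - 28 \cdot 900 = \left(-1\right) 25200 = -25200$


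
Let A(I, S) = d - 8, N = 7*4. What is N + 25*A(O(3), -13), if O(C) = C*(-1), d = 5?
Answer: -47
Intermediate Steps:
N = 28
O(C) = -C
A(I, S) = -3 (A(I, S) = 5 - 8 = -3)
N + 25*A(O(3), -13) = 28 + 25*(-3) = 28 - 75 = -47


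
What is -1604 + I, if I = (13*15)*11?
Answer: 541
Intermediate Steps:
I = 2145 (I = 195*11 = 2145)
-1604 + I = -1604 + 2145 = 541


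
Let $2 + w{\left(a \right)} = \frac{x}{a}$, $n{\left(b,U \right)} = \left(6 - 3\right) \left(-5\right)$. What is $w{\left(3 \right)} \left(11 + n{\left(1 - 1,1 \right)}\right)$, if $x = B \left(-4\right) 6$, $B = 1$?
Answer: $40$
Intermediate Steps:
$x = -24$ ($x = 1 \left(-4\right) 6 = \left(-4\right) 6 = -24$)
$n{\left(b,U \right)} = -15$ ($n{\left(b,U \right)} = 3 \left(-5\right) = -15$)
$w{\left(a \right)} = -2 - \frac{24}{a}$
$w{\left(3 \right)} \left(11 + n{\left(1 - 1,1 \right)}\right) = \left(-2 - \frac{24}{3}\right) \left(11 - 15\right) = \left(-2 - 8\right) \left(-4\right) = \left(-10\right) \left(-4\right) = 40$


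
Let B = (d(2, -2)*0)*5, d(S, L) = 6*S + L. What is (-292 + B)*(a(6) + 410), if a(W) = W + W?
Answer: -123224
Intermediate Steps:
d(S, L) = L + 6*S
a(W) = 2*W
B = 0 (B = ((-2 + 6*2)*0)*5 = ((-2 + 12)*0)*5 = (10*0)*5 = 0*5 = 0)
(-292 + B)*(a(6) + 410) = (-292 + 0)*(2*6 + 410) = -292*(12 + 410) = -292*422 = -123224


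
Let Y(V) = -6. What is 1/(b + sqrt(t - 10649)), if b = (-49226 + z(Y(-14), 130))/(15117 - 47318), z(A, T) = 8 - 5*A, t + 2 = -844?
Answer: 1583902788/11921635548839 - 11405948411*I*sqrt(95)/11921635548839 ≈ 0.00013286 - 0.0093252*I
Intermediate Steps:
t = -846 (t = -2 - 844 = -846)
b = 49188/32201 (b = (-49226 + (8 - 5*(-6)))/(15117 - 47318) = (-49226 + (8 + 30))/(-32201) = (-49226 + 38)*(-1/32201) = -49188*(-1/32201) = 49188/32201 ≈ 1.5275)
1/(b + sqrt(t - 10649)) = 1/(49188/32201 + sqrt(-846 - 10649)) = 1/(49188/32201 + sqrt(-11495)) = 1/(49188/32201 + 11*I*sqrt(95))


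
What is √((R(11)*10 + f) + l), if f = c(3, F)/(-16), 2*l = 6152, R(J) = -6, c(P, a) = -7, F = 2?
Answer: 17*√167/4 ≈ 54.922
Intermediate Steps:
l = 3076 (l = (½)*6152 = 3076)
f = 7/16 (f = -7/(-16) = -7*(-1/16) = 7/16 ≈ 0.43750)
√((R(11)*10 + f) + l) = √((-6*10 + 7/16) + 3076) = √((-60 + 7/16) + 3076) = √(-953/16 + 3076) = √(48263/16) = 17*√167/4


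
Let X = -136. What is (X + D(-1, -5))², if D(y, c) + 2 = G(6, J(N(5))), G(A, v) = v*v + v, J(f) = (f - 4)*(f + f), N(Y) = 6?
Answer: 213444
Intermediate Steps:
J(f) = 2*f*(-4 + f) (J(f) = (-4 + f)*(2*f) = 2*f*(-4 + f))
G(A, v) = v + v² (G(A, v) = v² + v = v + v²)
D(y, c) = 598 (D(y, c) = -2 + (2*6*(-4 + 6))*(1 + 2*6*(-4 + 6)) = -2 + (2*6*2)*(1 + 2*6*2) = -2 + 24*(1 + 24) = -2 + 24*25 = -2 + 600 = 598)
(X + D(-1, -5))² = (-136 + 598)² = 462² = 213444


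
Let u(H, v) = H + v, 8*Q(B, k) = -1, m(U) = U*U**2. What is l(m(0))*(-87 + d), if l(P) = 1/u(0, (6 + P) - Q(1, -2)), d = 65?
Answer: -176/49 ≈ -3.5918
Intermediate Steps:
m(U) = U**3
Q(B, k) = -1/8 (Q(B, k) = (1/8)*(-1) = -1/8)
l(P) = 1/(49/8 + P) (l(P) = 1/(0 + ((6 + P) - 1*(-1/8))) = 1/(0 + ((6 + P) + 1/8)) = 1/(0 + (49/8 + P)) = 1/(49/8 + P))
l(m(0))*(-87 + d) = (8/(49 + 8*0**3))*(-87 + 65) = (8/(49 + 8*0))*(-22) = (8/(49 + 0))*(-22) = (8/49)*(-22) = -176/49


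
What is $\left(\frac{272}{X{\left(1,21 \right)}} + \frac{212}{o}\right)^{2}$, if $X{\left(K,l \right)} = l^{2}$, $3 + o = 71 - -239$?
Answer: $\frac{31327584016}{18329639769} \approx 1.7091$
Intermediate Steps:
$o = 307$ ($o = -3 + \left(71 - -239\right) = -3 + \left(71 + 239\right) = -3 + 310 = 307$)
$\left(\frac{272}{X{\left(1,21 \right)}} + \frac{212}{o}\right)^{2} = \left(\frac{272}{21^{2}} + \frac{212}{307}\right)^{2} = \left(\frac{272}{441} + 212 \cdot \frac{1}{307}\right)^{2} = \left(272 \cdot \frac{1}{441} + \frac{212}{307}\right)^{2} = \left(\frac{272}{441} + \frac{212}{307}\right)^{2} = \left(\frac{176996}{135387}\right)^{2} = \frac{31327584016}{18329639769}$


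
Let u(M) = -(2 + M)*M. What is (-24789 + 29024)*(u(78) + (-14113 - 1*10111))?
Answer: -129015040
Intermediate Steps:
u(M) = -M*(2 + M)
(-24789 + 29024)*(u(78) + (-14113 - 1*10111)) = (-24789 + 29024)*(-1*78*(2 + 78) + (-14113 - 1*10111)) = 4235*(-1*78*80 + (-14113 - 10111)) = 4235*(-6240 - 24224) = 4235*(-30464) = -129015040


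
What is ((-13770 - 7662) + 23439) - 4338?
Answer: -2331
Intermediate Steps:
((-13770 - 7662) + 23439) - 4338 = (-21432 + 23439) - 4338 = 2007 - 4338 = -2331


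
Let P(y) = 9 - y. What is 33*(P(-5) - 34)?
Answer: -660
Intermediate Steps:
33*(P(-5) - 34) = 33*((9 - 1*(-5)) - 34) = 33*((9 + 5) - 34) = 33*(14 - 34) = 33*(-20) = -660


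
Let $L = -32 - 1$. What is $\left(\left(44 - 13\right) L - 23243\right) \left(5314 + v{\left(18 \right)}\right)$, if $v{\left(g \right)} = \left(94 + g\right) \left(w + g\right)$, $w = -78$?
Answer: $34117996$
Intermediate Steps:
$v{\left(g \right)} = \left(-78 + g\right) \left(94 + g\right)$ ($v{\left(g \right)} = \left(94 + g\right) \left(-78 + g\right) = \left(-78 + g\right) \left(94 + g\right)$)
$L = -33$ ($L = -32 - 1 = -33$)
$\left(\left(44 - 13\right) L - 23243\right) \left(5314 + v{\left(18 \right)}\right) = \left(\left(44 - 13\right) \left(-33\right) - 23243\right) \left(5314 + \left(-7332 + 18^{2} + 16 \cdot 18\right)\right) = \left(31 \left(-33\right) - 23243\right) \left(5314 + \left(-7332 + 324 + 288\right)\right) = \left(-1023 - 23243\right) \left(5314 - 6720\right) = \left(-24266\right) \left(-1406\right) = 34117996$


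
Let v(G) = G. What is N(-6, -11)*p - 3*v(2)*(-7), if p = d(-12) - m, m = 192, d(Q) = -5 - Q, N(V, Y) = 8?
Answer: -1438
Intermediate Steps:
p = -185 (p = (-5 - 1*(-12)) - 1*192 = (-5 + 12) - 192 = 7 - 192 = -185)
N(-6, -11)*p - 3*v(2)*(-7) = 8*(-185) - 3*2*(-7) = -1480 - 6*(-7) = -1480 + 42 = -1438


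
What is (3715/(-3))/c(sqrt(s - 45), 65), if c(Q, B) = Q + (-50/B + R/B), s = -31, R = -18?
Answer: 4105075/244293 + 15695875*I*sqrt(19)/488586 ≈ 16.804 + 140.03*I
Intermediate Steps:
c(Q, B) = Q - 68/B (c(Q, B) = Q + (-50/B - 18/B) = Q - 68/B)
(3715/(-3))/c(sqrt(s - 45), 65) = (3715/(-3))/(sqrt(-31 - 45) - 68/65) = (3715*(-1/3))/(sqrt(-76) - 68*1/65) = -3715/(3*(2*I*sqrt(19) - 68/65)) = -3715/(3*(-68/65 + 2*I*sqrt(19)))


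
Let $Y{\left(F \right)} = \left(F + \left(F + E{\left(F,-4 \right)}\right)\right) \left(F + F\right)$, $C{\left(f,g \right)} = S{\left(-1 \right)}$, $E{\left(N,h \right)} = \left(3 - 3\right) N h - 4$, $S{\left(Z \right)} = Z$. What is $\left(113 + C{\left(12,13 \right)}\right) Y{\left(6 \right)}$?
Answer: $10752$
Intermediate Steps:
$E{\left(N,h \right)} = -4$ ($E{\left(N,h \right)} = 0 N h - 4 = 0 h - 4 = 0 - 4 = -4$)
$C{\left(f,g \right)} = -1$
$Y{\left(F \right)} = 2 F \left(-4 + 2 F\right)$ ($Y{\left(F \right)} = \left(F + \left(F - 4\right)\right) \left(F + F\right) = \left(F + \left(-4 + F\right)\right) 2 F = \left(-4 + 2 F\right) 2 F = 2 F \left(-4 + 2 F\right)$)
$\left(113 + C{\left(12,13 \right)}\right) Y{\left(6 \right)} = \left(113 - 1\right) 4 \cdot 6 \left(-2 + 6\right) = 112 \cdot 4 \cdot 6 \cdot 4 = 112 \cdot 96 = 10752$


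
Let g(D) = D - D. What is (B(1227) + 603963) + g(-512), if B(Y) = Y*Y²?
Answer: 1847888046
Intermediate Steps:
g(D) = 0
B(Y) = Y³
(B(1227) + 603963) + g(-512) = (1227³ + 603963) + 0 = (1847284083 + 603963) + 0 = 1847888046 + 0 = 1847888046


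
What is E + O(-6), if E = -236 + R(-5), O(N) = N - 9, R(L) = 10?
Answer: -241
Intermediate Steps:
O(N) = -9 + N
E = -226 (E = -236 + 10 = -226)
E + O(-6) = -226 + (-9 - 6) = -226 - 15 = -241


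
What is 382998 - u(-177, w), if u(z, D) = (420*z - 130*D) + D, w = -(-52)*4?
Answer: 484170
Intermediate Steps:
w = 208 (w = -26*(-8) = 208)
u(z, D) = -129*D + 420*z (u(z, D) = (-130*D + 420*z) + D = -129*D + 420*z)
382998 - u(-177, w) = 382998 - (-129*208 + 420*(-177)) = 382998 - (-26832 - 74340) = 382998 - 1*(-101172) = 382998 + 101172 = 484170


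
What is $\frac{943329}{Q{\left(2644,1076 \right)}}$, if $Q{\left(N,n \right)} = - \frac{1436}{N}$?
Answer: $- \frac{623540469}{359} \approx -1.7369 \cdot 10^{6}$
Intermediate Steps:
$\frac{943329}{Q{\left(2644,1076 \right)}} = \frac{943329}{\left(-1436\right) \frac{1}{2644}} = \frac{943329}{- \frac{359}{661}} = 943329 \left(- \frac{661}{359}\right) = - \frac{623540469}{359}$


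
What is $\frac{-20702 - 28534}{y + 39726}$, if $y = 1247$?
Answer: $- \frac{49236}{40973} \approx -1.2017$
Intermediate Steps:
$\frac{-20702 - 28534}{y + 39726} = \frac{-20702 - 28534}{1247 + 39726} = - \frac{49236}{40973}$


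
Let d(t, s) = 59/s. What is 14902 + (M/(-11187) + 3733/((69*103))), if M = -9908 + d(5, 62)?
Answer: 24488154809359/1643124186 ≈ 14903.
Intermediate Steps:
M = -614237/62 (M = -9908 + 59/62 = -614237/62 ≈ -9907.0)
14902 + (M/(-11187) + 3733/((69*103))) = 14902 + (-614237/62/(-11187) + 3733/((69*103))) = 14902 + (-614237/62*(-1/11187) + 3733/7107) = 14902 + (614237/693594 + 3733*(1/7107)) = 14902 + (614237/693594 + 3733/7107) = 14902 + 2318189587/1643124186 = 24488154809359/1643124186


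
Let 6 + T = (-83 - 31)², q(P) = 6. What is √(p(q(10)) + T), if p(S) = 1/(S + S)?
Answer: √467643/6 ≈ 113.97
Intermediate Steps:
p(S) = 1/(2*S)
T = 12990 (T = -6 + (-83 - 31)² = -6 + (-114)² = -6 + 12996 = 12990)
√(p(q(10)) + T) = √((½)/6 + 12990) = √((½)*(⅙) + 12990) = √(1/12 + 12990) = √(155881/12) = √467643/6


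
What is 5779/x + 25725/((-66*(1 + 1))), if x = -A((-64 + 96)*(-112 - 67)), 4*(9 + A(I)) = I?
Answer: -100019/524 ≈ -190.88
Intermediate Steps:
A(I) = -9 + I/4
x = 1441 (x = -(-9 + ((-64 + 96)*(-112 - 67))/4) = -(-9 + (32*(-179))/4) = -(-9 + (1/4)*(-5728)) = -(-9 - 1432) = -1*(-1441) = 1441)
5779/x + 25725/((-66*(1 + 1))) = 5779/1441 + 25725/((-66*(1 + 1))) = 5779*(1/1441) + 25725/((-66*2)) = 5779/1441 + 25725/(-132) = 5779/1441 + 25725*(-1/132) = 5779/1441 - 8575/44 = -100019/524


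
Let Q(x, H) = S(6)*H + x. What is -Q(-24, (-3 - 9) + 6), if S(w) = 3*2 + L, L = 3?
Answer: 78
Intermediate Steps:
S(w) = 9 (S(w) = 3*2 + 3 = 6 + 3 = 9)
Q(x, H) = x + 9*H (Q(x, H) = 9*H + x = x + 9*H)
-Q(-24, (-3 - 9) + 6) = -(-24 + 9*((-3 - 9) + 6)) = -(-24 + 9*(-12 + 6)) = -(-24 + 9*(-6)) = -(-24 - 54) = -1*(-78) = 78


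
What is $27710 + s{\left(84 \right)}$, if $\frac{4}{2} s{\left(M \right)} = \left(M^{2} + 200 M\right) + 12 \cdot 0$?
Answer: $39638$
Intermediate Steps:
$s{\left(M \right)} = \frac{M^{2}}{2} + 100 M$ ($s{\left(M \right)} = \frac{\left(M^{2} + 200 M\right) + 12 \cdot 0}{2} = \frac{\left(M^{2} + 200 M\right) + 0}{2} = \frac{M^{2} + 200 M}{2} = \frac{M^{2}}{2} + 100 M$)
$27710 + s{\left(84 \right)} = 27710 + \frac{1}{2} \cdot 84 \left(200 + 84\right) = 27710 + \frac{1}{2} \cdot 84 \cdot 284 = 27710 + 11928 = 39638$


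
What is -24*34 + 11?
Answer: -805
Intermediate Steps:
-24*34 + 11 = -816 + 11 = -805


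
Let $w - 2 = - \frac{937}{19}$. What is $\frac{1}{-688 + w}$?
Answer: $- \frac{19}{13971} \approx -0.00136$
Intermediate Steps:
$w = - \frac{899}{19}$ ($w = 2 - \frac{937}{19} = - \frac{899}{19} \approx -47.316$)
$\frac{1}{-688 + w} = \frac{1}{-688 - \frac{899}{19}} = \frac{1}{- \frac{13971}{19}} = - \frac{19}{13971}$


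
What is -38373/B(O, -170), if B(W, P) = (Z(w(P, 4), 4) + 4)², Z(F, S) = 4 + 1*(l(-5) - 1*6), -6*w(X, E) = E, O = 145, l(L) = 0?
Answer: -38373/4 ≈ -9593.3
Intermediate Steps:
w(X, E) = -E/6
Z(F, S) = -2 (Z(F, S) = 4 + 1*(0 - 1*6) = 4 + 1*(0 - 6) = 4 + 1*(-6) = 4 - 6 = -2)
B(W, P) = 4 (B(W, P) = (-2 + 4)² = 2² = 4)
-38373/B(O, -170) = -38373/4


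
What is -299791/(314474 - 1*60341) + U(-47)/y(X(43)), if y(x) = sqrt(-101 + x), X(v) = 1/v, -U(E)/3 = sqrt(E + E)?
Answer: -299791/254133 - 3*sqrt(4387591)/2171 ≈ -4.0742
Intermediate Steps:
U(E) = -3*sqrt(2)*sqrt(E) (U(E) = -3*sqrt(E + E) = -3*sqrt(2)*sqrt(E))
-299791/(314474 - 1*60341) + U(-47)/y(X(43)) = -299791/(314474 - 1*60341) + (-3*sqrt(2)*sqrt(-47))/(sqrt(-101 + 1/43)) = -299791/(314474 - 60341) + (-3*sqrt(2)*I*sqrt(47))/(sqrt(-101 + 1/43)) = -299791/254133 + (-3*I*sqrt(94))/(sqrt(-4342/43)) = -299791*1/254133 + (-3*I*sqrt(94))/((I*sqrt(186706)/43)) = -299791/254133 + (-3*I*sqrt(94))*(-I*sqrt(186706)/4342) = -299791/254133 - 3*sqrt(4387591)/2171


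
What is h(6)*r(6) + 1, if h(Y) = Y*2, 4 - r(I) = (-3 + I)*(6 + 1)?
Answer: -203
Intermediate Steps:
r(I) = 25 - 7*I (r(I) = 4 - (-3 + I)*(6 + 1) = 4 - (-3 + I)*7 = 4 - (-21 + 7*I) = 4 + (21 - 7*I) = 25 - 7*I)
h(Y) = 2*Y
h(6)*r(6) + 1 = (2*6)*(25 - 7*6) + 1 = 12*(25 - 42) + 1 = 12*(-17) + 1 = -204 + 1 = -203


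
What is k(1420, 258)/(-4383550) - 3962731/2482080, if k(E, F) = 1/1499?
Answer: -2603887338558203/1630960235421600 ≈ -1.5965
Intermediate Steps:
k(E, F) = 1/1499
k(1420, 258)/(-4383550) - 3962731/2482080 = (1/1499)/(-4383550) - 3962731/2482080 = (1/1499)*(-1/4383550) - 3962731*1/2482080 = -1/6570941450 - 3962731/2482080 = -2603887338558203/1630960235421600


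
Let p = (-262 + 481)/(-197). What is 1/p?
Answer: -197/219 ≈ -0.89954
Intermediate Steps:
p = -219/197 (p = 219*(-1/197) = -219/197 ≈ -1.1117)
1/p = 1/(-219/197) = -197/219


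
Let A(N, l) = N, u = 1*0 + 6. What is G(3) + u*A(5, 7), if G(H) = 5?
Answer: 35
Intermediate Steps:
u = 6 (u = 0 + 6 = 6)
G(3) + u*A(5, 7) = 5 + 6*5 = 5 + 30 = 35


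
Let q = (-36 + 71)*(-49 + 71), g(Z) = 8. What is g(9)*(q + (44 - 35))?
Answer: 6232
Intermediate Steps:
q = 770 (q = 35*22 = 770)
g(9)*(q + (44 - 35)) = 8*(770 + (44 - 35)) = 8*(770 + 9) = 8*779 = 6232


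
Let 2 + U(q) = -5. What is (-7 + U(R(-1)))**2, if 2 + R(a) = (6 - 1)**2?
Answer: 196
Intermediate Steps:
R(a) = 23 (R(a) = -2 + (6 - 1)**2 = -2 + 5**2 = -2 + 25 = 23)
U(q) = -7 (U(q) = -2 - 5 = -7)
(-7 + U(R(-1)))**2 = (-7 - 7)**2 = (-14)**2 = 196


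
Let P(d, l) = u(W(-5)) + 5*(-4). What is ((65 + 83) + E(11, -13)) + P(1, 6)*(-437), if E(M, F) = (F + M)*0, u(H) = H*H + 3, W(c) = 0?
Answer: 7577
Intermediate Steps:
u(H) = 3 + H² (u(H) = H² + 3 = 3 + H²)
E(M, F) = 0
P(d, l) = -17 (P(d, l) = (3 + 0²) + 5*(-4) = (3 + 0) - 20 = 3 - 20 = -17)
((65 + 83) + E(11, -13)) + P(1, 6)*(-437) = ((65 + 83) + 0) - 17*(-437) = (148 + 0) + 7429 = 148 + 7429 = 7577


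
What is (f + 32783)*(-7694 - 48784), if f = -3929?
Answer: -1629616212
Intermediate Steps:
(f + 32783)*(-7694 - 48784) = (-3929 + 32783)*(-7694 - 48784) = 28854*(-56478) = -1629616212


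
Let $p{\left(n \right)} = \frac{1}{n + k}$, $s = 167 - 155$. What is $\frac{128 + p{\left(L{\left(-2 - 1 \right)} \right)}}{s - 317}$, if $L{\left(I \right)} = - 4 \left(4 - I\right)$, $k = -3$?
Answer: $- \frac{3967}{9455} \approx -0.41957$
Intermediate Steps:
$s = 12$ ($s = 167 - 155 = 12$)
$L{\left(I \right)} = -16 + 4 I$
$p{\left(n \right)} = \frac{1}{-3 + n}$ ($p{\left(n \right)} = \frac{1}{n - 3} = \frac{1}{-3 + n}$)
$\frac{128 + p{\left(L{\left(-2 - 1 \right)} \right)}}{s - 317} = \frac{128 + \frac{1}{-3 - \left(16 - 4 \left(-2 - 1\right)\right)}}{12 - 317} = \frac{128 + \frac{1}{-3 + \left(-16 + 4 \left(-3\right)\right)}}{-305} = \left(128 + \frac{1}{-3 - 28}\right) \left(- \frac{1}{305}\right) = \left(128 + \frac{1}{-31}\right) \left(- \frac{1}{305}\right) = \left(128 - \frac{1}{31}\right) \left(- \frac{1}{305}\right) = \frac{3967}{31} \left(- \frac{1}{305}\right) = - \frac{3967}{9455}$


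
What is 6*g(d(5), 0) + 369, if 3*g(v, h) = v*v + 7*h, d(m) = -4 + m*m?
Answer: 1251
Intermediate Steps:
d(m) = -4 + m²
g(v, h) = v²/3 + 7*h/3 (g(v, h) = (v*v + 7*h)/3 = (v² + 7*h)/3 = v²/3 + 7*h/3)
6*g(d(5), 0) + 369 = 6*((-4 + 5²)²/3 + (7/3)*0) + 369 = 6*((-4 + 25)²/3 + 0) + 369 = 6*((⅓)*21² + 0) + 369 = 6*((⅓)*441 + 0) + 369 = 6*(147 + 0) + 369 = 6*147 + 369 = 882 + 369 = 1251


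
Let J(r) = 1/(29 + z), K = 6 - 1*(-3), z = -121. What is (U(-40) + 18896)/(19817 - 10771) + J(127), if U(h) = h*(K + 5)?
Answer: 838933/416116 ≈ 2.0161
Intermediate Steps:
K = 9 (K = 6 + 3 = 9)
U(h) = 14*h (U(h) = h*(9 + 5) = h*14 = 14*h)
J(r) = -1/92 (J(r) = 1/(29 - 121) = 1/(-92) = -1/92)
(U(-40) + 18896)/(19817 - 10771) + J(127) = (14*(-40) + 18896)/(19817 - 10771) - 1/92 = (-560 + 18896)/9046 - 1/92 = 18336*(1/9046) - 1/92 = 9168/4523 - 1/92 = 838933/416116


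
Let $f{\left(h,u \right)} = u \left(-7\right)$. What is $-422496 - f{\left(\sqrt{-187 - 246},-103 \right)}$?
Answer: $-423217$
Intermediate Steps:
$f{\left(h,u \right)} = - 7 u$
$-422496 - f{\left(\sqrt{-187 - 246},-103 \right)} = -422496 - \left(-7\right) \left(-103\right) = -422496 - 721 = -423217$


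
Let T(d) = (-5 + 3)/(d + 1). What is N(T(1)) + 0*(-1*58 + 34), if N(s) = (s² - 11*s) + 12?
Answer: 24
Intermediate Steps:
T(d) = -2/(1 + d)
N(s) = 12 + s² - 11*s
N(T(1)) + 0*(-1*58 + 34) = (12 + (-2/(1 + 1))² - (-22)/(1 + 1)) + 0*(-1*58 + 34) = (12 + (-2/2)² - (-22)/2) + 0*(-58 + 34) = (12 + (-2*½)² - (-22)/2) + 0*(-24) = (12 + (-1)² - 11*(-1)) + 0 = (12 + 1 + 11) + 0 = 24 + 0 = 24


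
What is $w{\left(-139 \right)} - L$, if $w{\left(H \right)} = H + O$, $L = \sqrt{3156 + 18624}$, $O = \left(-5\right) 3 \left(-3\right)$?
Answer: $-94 - 66 \sqrt{5} \approx -241.58$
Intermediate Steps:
$O = 45$ ($O = \left(-15\right) \left(-3\right) = 45$)
$L = 66 \sqrt{5}$ ($L = \sqrt{21780} = 66 \sqrt{5} \approx 147.58$)
$w{\left(H \right)} = 45 + H$ ($w{\left(H \right)} = H + 45 = 45 + H$)
$w{\left(-139 \right)} - L = \left(45 - 139\right) - 66 \sqrt{5} = -94 - 66 \sqrt{5}$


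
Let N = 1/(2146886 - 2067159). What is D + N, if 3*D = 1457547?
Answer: 38735283224/79727 ≈ 4.8585e+5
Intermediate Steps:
D = 485849 (D = (⅓)*1457547 = 485849)
N = 1/79727 ≈ 1.2543e-5
D + N = 485849 + 1/79727 = 38735283224/79727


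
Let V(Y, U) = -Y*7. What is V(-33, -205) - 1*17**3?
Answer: -4682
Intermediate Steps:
V(Y, U) = -7*Y
V(-33, -205) - 1*17**3 = -7*(-33) - 1*17**3 = 231 - 1*4913 = 231 - 4913 = -4682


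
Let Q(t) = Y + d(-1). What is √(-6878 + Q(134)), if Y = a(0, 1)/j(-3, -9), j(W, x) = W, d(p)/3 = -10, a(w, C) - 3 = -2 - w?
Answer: 5*I*√2487/3 ≈ 83.116*I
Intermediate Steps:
a(w, C) = 1 - w (a(w, C) = 3 + (-2 - w) = 1 - w)
d(p) = -30 (d(p) = 3*(-10) = -30)
Y = -⅓ (Y = (1 - 1*0)/(-3) = (1 + 0)*(-⅓) = 1*(-⅓) = -⅓ ≈ -0.33333)
Q(t) = -91/3 (Q(t) = -⅓ - 30 = -91/3)
√(-6878 + Q(134)) = √(-6878 - 91/3) = √(-20725/3) = 5*I*√2487/3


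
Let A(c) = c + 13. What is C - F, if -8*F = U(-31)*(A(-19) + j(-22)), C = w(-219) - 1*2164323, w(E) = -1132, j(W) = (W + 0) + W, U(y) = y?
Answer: -8661045/4 ≈ -2.1653e+6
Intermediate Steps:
A(c) = 13 + c
j(W) = 2*W (j(W) = W + W = 2*W)
C = -2165455 (C = -1132 - 1*2164323 = -1132 - 2164323 = -2165455)
F = -775/4 (F = -(-31)*((13 - 19) + 2*(-22))/8 = -(-31)*(-6 - 44)/8 = -(-31)*(-50)/8 = -⅛*1550 = -775/4 ≈ -193.75)
C - F = -2165455 - 1*(-775/4) = -2165455 + 775/4 = -8661045/4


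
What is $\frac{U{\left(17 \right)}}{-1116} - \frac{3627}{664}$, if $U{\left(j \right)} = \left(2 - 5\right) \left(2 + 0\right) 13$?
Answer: $- \frac{332995}{61752} \approx -5.3925$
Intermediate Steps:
$U{\left(j \right)} = -78$ ($U{\left(j \right)} = \left(-3\right) 2 \cdot 13 = \left(-6\right) 13 = -78$)
$\frac{U{\left(17 \right)}}{-1116} - \frac{3627}{664} = - \frac{78}{-1116} - \frac{3627}{664} = \left(-78\right) \left(- \frac{1}{1116}\right) - \frac{3627}{664} = \frac{13}{186} - \frac{3627}{664} = - \frac{332995}{61752}$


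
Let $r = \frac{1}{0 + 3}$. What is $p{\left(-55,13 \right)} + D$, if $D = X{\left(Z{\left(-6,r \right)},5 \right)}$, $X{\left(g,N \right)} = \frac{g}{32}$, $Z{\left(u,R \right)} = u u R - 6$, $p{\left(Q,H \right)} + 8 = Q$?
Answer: $- \frac{1005}{16} \approx -62.813$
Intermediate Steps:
$p{\left(Q,H \right)} = -8 + Q$
$r = \frac{1}{3} \approx 0.33333$
$Z{\left(u,R \right)} = -6 + R u^{2}$ ($Z{\left(u,R \right)} = u^{2} R - 6 = R u^{2} - 6 = -6 + R u^{2}$)
$X{\left(g,N \right)} = \frac{g}{32}$ ($X{\left(g,N \right)} = g \frac{1}{32} = \frac{g}{32}$)
$D = \frac{3}{16}$ ($D = \frac{-6 + \frac{\left(-6\right)^{2}}{3}}{32} = \frac{-6 + \frac{1}{3} \cdot 36}{32} = \frac{-6 + 12}{32} = \frac{1}{32} \cdot 6 = \frac{3}{16} \approx 0.1875$)
$p{\left(-55,13 \right)} + D = \left(-8 - 55\right) + \frac{3}{16} = -63 + \frac{3}{16} = - \frac{1005}{16}$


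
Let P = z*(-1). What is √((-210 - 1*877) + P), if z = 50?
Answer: I*√1137 ≈ 33.719*I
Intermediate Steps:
P = -50 (P = 50*(-1) = -50)
√((-210 - 1*877) + P) = √((-210 - 1*877) - 50) = √((-210 - 877) - 50) = √(-1087 - 50) = √(-1137) = I*√1137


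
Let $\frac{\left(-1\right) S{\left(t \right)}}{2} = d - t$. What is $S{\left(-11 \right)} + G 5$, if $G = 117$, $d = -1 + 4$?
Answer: $557$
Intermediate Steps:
$d = 3$
$S{\left(t \right)} = -6 + 2 t$ ($S{\left(t \right)} = - 2 \left(3 - t\right) = -6 + 2 t$)
$S{\left(-11 \right)} + G 5 = \left(-6 + 2 \left(-11\right)\right) + 117 \cdot 5 = \left(-6 - 22\right) + 585 = -28 + 585 = 557$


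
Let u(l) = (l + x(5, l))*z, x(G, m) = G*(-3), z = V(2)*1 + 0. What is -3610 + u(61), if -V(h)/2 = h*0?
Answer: -3610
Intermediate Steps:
V(h) = 0 (V(h) = -2*h*0 = -2*0 = 0)
z = 0 (z = 0*1 + 0 = 0 + 0 = 0)
x(G, m) = -3*G
u(l) = 0 (u(l) = (l - 3*5)*0 = (l - 15)*0 = (-15 + l)*0 = 0)
-3610 + u(61) = -3610 + 0 = -3610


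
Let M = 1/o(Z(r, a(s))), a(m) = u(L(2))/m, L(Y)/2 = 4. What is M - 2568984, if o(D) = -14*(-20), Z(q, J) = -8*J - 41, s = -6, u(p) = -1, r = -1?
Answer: -719315519/280 ≈ -2.5690e+6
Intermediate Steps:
L(Y) = 8 (L(Y) = 2*4 = 8)
a(m) = -1/m
Z(q, J) = -41 - 8*J
o(D) = 280
M = 1/280 ≈ 0.0035714
M - 2568984 = 1/280 - 2568984 = -719315519/280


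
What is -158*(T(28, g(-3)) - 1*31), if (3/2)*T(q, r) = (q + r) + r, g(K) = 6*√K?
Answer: 5846/3 - 1264*I*√3 ≈ 1948.7 - 2189.3*I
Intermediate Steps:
T(q, r) = 2*q/3 + 4*r/3 (T(q, r) = 2*((q + r) + r)/3 = 2*(q + 2*r)/3 = 2*q/3 + 4*r/3)
-158*(T(28, g(-3)) - 1*31) = -158*(((⅔)*28 + 4*(6*√(-3))/3) - 1*31) = -158*((56/3 + 4*(6*(I*√3))/3) - 31) = -158*((56/3 + 4*(6*I*√3)/3) - 31) = -158*((56/3 + 8*I*√3) - 31) = -158*(-37/3 + 8*I*√3) = 5846/3 - 1264*I*√3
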